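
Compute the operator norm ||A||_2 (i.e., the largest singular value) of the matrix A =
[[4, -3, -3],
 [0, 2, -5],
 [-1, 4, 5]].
||A||_2 ≈ 8.7549 (= sqrt(largest eigenvalue of A^T A))

||A||_2 = sigma_max(A) = sqrt(lambda_max(A^T A)). Form the symmetric matrix M = A^T A =
[[17, -16, -17],
 [-16, 29, 19],
 [-17, 19, 59]].
Its characteristic polynomial (trace, sum of principal 2x2 minors, determinant of M give the coefficients) is
  p(λ) = det(λ I - M) = λ^3 - 105λ^2 + 2301λ - 9801.
No integer candidate from the rational root theorem (±divisors of 9801) is a root, so the roots are irrational. The cubic discriminant is Δ = 4287799584 > 0, so there are three distinct real roots. p(5) = -796 and p(6) = 441 have opposite signs, so a root lies in (5, 6); Newton's method refines it to λ ≈ 5.6268. p(22) = 649 and p(23) = -256 have opposite signs, so a root lies in (22, 23); Newton's method refines it to λ ≈ 22.7253. p(76) = -2429 and p(77) = 1364 have opposite signs, so a root lies in (76, 77); Newton's method refines it to λ ≈ 76.6479. Check (Vieta): the three roots sum to 105, matching tr M = 105.
So the eigenvalues of A^T A are ≈ 5.6268, 22.7253, 76.6479 (all ≥ 0, as they must be for A^T A). The largest is λ_max ≈ 76.6479, hence ||A||_2 = sqrt(λ_max) ≈ 8.7549.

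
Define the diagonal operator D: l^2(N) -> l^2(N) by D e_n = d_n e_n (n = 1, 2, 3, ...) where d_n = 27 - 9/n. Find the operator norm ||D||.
||D|| = 27

For a diagonal operator on l^2 with entries d_n, ||D|| = sup_n |d_n|. Here d_1 = 18, d_2 = 45/2, ..., and d_n = 27 - 9/n increases monotonically toward 27. All terms lie in [18, 27), so |d_n| = d_n and the supremum is the limit 27, which is not attained by any individual d_n. Hence ||D|| = 27.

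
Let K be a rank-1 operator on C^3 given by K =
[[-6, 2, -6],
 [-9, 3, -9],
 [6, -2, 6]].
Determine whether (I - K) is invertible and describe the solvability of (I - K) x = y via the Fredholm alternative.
(I - K) is invertible (det(I - K) = -2 ≠ 0), so for every y in C^3 the equation (I - K) x = y has a unique solution.

K has rank 1, so it is an outer product K = u v^T: every row of K is a multiple of one row vector. Reading off the entries, u = (-2, -3, 2) and v = (3, -1, 3) (row i of K equals u_i·v^T). A rank-one matrix u v^T satisfies K u = u (v·u) and kills the (2)-dimensional subspace v^⊥, so its characteristic polynomial is lambda^2 (lambda - v·u) with v·u = tr K = 3. Hence the eigenvalues of I - K are 1 (multiplicity 2) and 1 - (3) = -2, so det(I - K) = -2. (Direct check: I - K =
[[7, -2, 6],
 [9, -2, 9],
 [-6, 2, -5]]
has determinant -2.) The finite-dimensional Fredholm alternative says: either (I - K) is invertible, or ker(I - K) ≠ {0} and then range(I - K) = ker((I - K)^*)^⊥, with dim ker(I - K) = dim ker((I - K)^*). Since det(I - K) ≠ 0, 1 is not an eigenvalue of K and ker(I - K) = {0}, so we are in the first case: for every y there is a unique x = (I - K)^(-1) y. Explicitly, by the Sherman–Morrison formula, (I - u v^T)^(-1) = I + u v^T/(1 - v·u), i.e. (I - K)^(-1) = I + K/(-2).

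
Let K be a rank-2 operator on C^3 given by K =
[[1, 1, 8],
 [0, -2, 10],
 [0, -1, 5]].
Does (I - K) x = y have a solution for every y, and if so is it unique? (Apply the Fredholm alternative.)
(I - K) is singular (det(I - K) = 0, i.e. 1 ∈ sigma(K)). (I - K) x = y is solvable iff y ⊥ ker((I - K)^*) = span{(-1, -6, 17)}, i.e. iff -y_1 - 6y_2 + 17y_3 = 0. When solvable, x is determined up to adding multiples of (-1, 0, 0) (ker(I - K) = span{(-1, 0, 0)}, dimension 1).

K has rank 2 and factors as K = U V^T = u1 v1^T + u2 v2^T with u1 = (2, 2, 1), v1 = (1, 2, 3), u2 = (1, 2, 1), v2 = (-1, -3, 2) (multiplying out reproduces the displayed K). The nonzero eigenvalues of U V^T coincide with those of the 2 x 2 matrix G = V^T U = [[v1·u1, v1·u2], [v2·u1, v2·u2]] = [[9, 8], [-6, -5]], and by the Sylvester determinant identity det(I_3 - U V^T) = det(I_2 - V^T U) = det([[-8, -8], [6, 6]]) = (-8)(6) - (-8)(6) = 0. (Direct check: I - K =
[[0, -1, -8],
 [0, 3, -10],
 [0, 1, -4]]
has determinant 0.) So 1 is an eigenvalue of K and (I - K) is not invertible. The finite-dimensional Fredholm alternative says: either (I - K) is invertible, or ker(I - K) ≠ {0} and then range(I - K) = ker((I - K)^*)^⊥, with dim ker(I - K) = dim ker((I - K)^*). We are in the second case, so we compute both kernels via the 2 x 2 reduction. If (I - U V^T) x = 0 then x = U (V^T x) lies in the column space of U; writing x = U b gives U (I_2 - G) b = 0, and since u1, u2 are independent, (I_2 - G) b = 0. With I_2 - G = [[-8, -8], [6, 6]] (singular, as its determinant is 0) a null vector is b = (-1, 1), so ker(I - K) = span{-1·u1 + (1)·u2} = span{(-1, 0, 0)}. For the adjoint, (I - K)^* = I - K^T = I - V U^T, and the same argument gives ker((I - K)^*) = {V a : (I_2 - G)^T a = 0}; (I_2 - G)^T = [[-8, 6], [-8, 6]] has null vector a = (3, 4), so ker((I - K)^*) = span{3·v1 + (4)·v2} = span{(-1, -6, 17)}. (Both kernels are 1-dimensional, matching rank(I - K) = 2.) Therefore (I - K) x = y is solvable iff <y, (-1, -6, 17)> = 0, i.e. iff -y_1 - 6y_2 + 17y_3 = 0; when solvable the solution set is the line x_p + c·(-1, 0, 0), c ∈ C.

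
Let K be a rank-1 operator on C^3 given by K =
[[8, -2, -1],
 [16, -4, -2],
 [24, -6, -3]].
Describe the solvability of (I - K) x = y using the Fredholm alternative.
(I - K) is singular (det(I - K) = 0, i.e. 1 ∈ sigma(K)). (I - K) x = y is solvable iff y ⊥ ker((I - K)^*) = span{(8, -2, -1)}, i.e. iff 8y_1 - 2y_2 - y_3 = 0. When solvable, the solutions are x = y + c·(1, 2, 3), c arbitrary (ker(I - K) = span{(1, 2, 3)}, dimension 1).

K has rank 1, so it is an outer product K = u v^T: every row of K is a multiple of one row vector. Reading off the entries, u = (1, 2, 3) and v = (8, -2, -1) (row i of K equals u_i·v^T). A rank-one matrix u v^T satisfies K u = u (v·u) and kills the (2)-dimensional subspace v^⊥, so its characteristic polynomial is lambda^2 (lambda - v·u) with v·u = tr K = 1. Hence the eigenvalues of I - K are 1 (multiplicity 2) and 1 - (1) = 0, so det(I - K) = 0. (Direct check: I - K =
[[-7, 2, 1],
 [-16, 5, 2],
 [-24, 6, 4]]
has determinant 0.) So 1 is an eigenvalue of K and (I - K) is not invertible. The finite-dimensional Fredholm alternative says: either (I - K) is invertible, or ker(I - K) ≠ {0} and then range(I - K) = ker((I - K)^*)^⊥, with dim ker(I - K) = dim ker((I - K)^*). We are in the second case, so we need both kernels. Kernel of I - K: (I - K) u = u - u (v·u) = u - u = 0, so ker(I - K) = span{u} = span{(1, 2, 3)} (it is exactly 1-dimensional because rank(I - K) = 2). Kernel of the adjoint: K is real, so (I - K)^* = I - K^T = I - v u^T, and (I - v u^T) v = v - v (u·v) = 0; hence ker((I - K)^*) = span{v} = span{(8, -2, -1)}. Therefore (I - K) x = y is solvable iff <y, v> = 0, i.e. iff 8y_1 - 2y_2 - y_3 = 0. When this holds, K y = u (v·y) = 0, so (I - K) y = y and x = y is a particular solution; the full solution set is the line x = y + c·u = y + c·(1, 2, 3), c ∈ C.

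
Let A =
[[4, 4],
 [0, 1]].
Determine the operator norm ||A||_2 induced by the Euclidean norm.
||A||_2 = sqrt((33 + sqrt(1025))/2) ≈ 5.7016 (= sqrt(largest eigenvalue of A^T A))

||A||_2 = sigma_max(A) = sqrt(lambda_max(A^T A)). Form the symmetric matrix M = A^T A =
[[16, 16],
 [16, 17]].
Its characteristic polynomial (trace, determinant of M give the coefficients) is
  p(λ) = det(λ I - M) = λ^2 - 33λ + 16.
For λ^2 - 33λ + 16 the discriminant is 1025. It is nonnegative but not a perfect square, so the roots are real and irrational: λ = (33 ± sqrt(1025))/2 ≈ 32.5078, 0.4922.
So the eigenvalues of A^T A are ≈ 0.4922, 32.5078 (all ≥ 0, as they must be for A^T A). The largest is λ_max = (33 + sqrt(1025))/2 ≈ 32.5078, hence ||A||_2 = sqrt(λ_max) = sqrt((33 + sqrt(1025))/2) ≈ 5.7016.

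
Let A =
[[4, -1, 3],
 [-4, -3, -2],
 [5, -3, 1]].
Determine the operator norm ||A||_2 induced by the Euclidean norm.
||A||_2 ≈ 8.3235 (= sqrt(largest eigenvalue of A^T A))

||A||_2 = sigma_max(A) = sqrt(lambda_max(A^T A)). Form the symmetric matrix M = A^T A =
[[57, -7, 25],
 [-7, 19, 0],
 [25, 0, 14]].
Its characteristic polynomial (trace, sum of principal 2x2 minors, determinant of M give the coefficients) is
  p(λ) = det(λ I - M) = λ^3 - 90λ^2 + 1473λ - 2601.
No integer candidate from the rational root theorem (±divisors of 2601) is a root, so the roots are irrational. The cubic discriminant is Δ = 3230247465 > 0, so there are three distinct real roots. p(2) = -7 and p(3) = 1035 have opposite signs, so a root lies in (2, 3); Newton's method refines it to λ ≈ 2.0062. p(18) = 585 and p(19) = -245 have opposite signs, so a root lies in (18, 19); Newton's method refines it to λ ≈ 18.7133. p(69) = -945 and p(70) = 2509 have opposite signs, so a root lies in (69, 70); Newton's method refines it to λ ≈ 69.2805. Check (Vieta): the three roots sum to 90, matching tr M = 90.
So the eigenvalues of A^T A are ≈ 2.0062, 18.7133, 69.2805 (all ≥ 0, as they must be for A^T A). The largest is λ_max ≈ 69.2805, hence ||A||_2 = sqrt(λ_max) ≈ 8.3235.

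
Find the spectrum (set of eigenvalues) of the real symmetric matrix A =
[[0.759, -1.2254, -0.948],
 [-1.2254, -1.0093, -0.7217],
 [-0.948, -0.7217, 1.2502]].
sigma(A) ≈ {-2, 1, 2}

A is real symmetric, so its spectrum consists of real eigenvalues. Expanding the characteristic polynomial of the displayed matrix gives
  det(λ I - A) = p(λ) = λ^3 + (-1)λ^2 + (-4)λ + (4).
Solving p(λ) = 0 yields eigenvalues ≈ -2, 1, 2. (A is shown rounded to 4 decimals, so these recover the underlying integer eigenvalues to within that precision.)
Verification: the trace of A = 1 equals the sum of eigenvalues 1, and det(A) ≈ -4.0001 matches the eigenvalue product -4.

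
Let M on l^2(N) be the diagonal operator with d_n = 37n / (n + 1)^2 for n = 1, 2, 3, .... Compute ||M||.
||M|| = 37/4 (attained at n = 1)

For M diagonal, ||M|| = sup_n |d_n|. Treat f(x) = 37x / (x + 1)^2 for real x > 0. By the quotient rule, f'(x) = 37(1 - x)/(x + 1)^3, which is positive for x < 1 and negative for x > 1. So f has a unique maximum at x = 1, and since 1 is a positive integer, the supremum over n ≥ 1 is attained at n = 1: d_1 = 37·1/(1 + 1)^2 = 37·1/4 = 37/4. Hence ||M|| = 37/4.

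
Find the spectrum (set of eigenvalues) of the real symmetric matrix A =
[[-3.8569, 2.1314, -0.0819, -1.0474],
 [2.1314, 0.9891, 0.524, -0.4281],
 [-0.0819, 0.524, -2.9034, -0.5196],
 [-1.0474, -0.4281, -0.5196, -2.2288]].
sigma(A) ≈ {-5, -3, -2, 2}

A is real symmetric, so its spectrum consists of real eigenvalues. Expanding the characteristic polynomial of the displayed matrix gives
  det(λ I - A) = p(λ) = λ^4 + (8)λ^3 + (11)λ^2 + (-32)λ + (-60).
Solving p(λ) = 0 yields eigenvalues ≈ -5, -3, -2, 2. (A is shown rounded to 4 decimals, so these recover the underlying integer eigenvalues to within that precision.)
Verification: the trace of A = -8 equals the sum of eigenvalues -8, and det(A) ≈ -60.0007 matches the eigenvalue product -60.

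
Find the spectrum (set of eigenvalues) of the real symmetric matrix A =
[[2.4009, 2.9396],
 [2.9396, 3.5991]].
sigma(A) ≈ {0, 6}

A is real symmetric, so its spectrum consists of real eigenvalues. Expanding the characteristic polynomial of the displayed matrix gives
  det(λ I - A) = p(λ) = λ^2 + (-6)λ + (0).
Solving p(λ) = 0 yields eigenvalues ≈ 0, 6. (A is shown rounded to 4 decimals, so these recover the underlying integer eigenvalues to within that precision.)
Verification: the trace of A = 6 equals the sum of eigenvalues 6, and det(A) ≈ -0.0002 matches the eigenvalue product 0.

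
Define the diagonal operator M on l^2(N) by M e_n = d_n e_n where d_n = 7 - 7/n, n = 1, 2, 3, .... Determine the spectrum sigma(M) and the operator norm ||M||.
sigma(M) = {7 - 7/n : n ≥ 1} ∪ {7}; ||M|| = 7

A bounded diagonal operator on l^2 with diagonal entries d_n has spectrum equal to the closure of {d_n : n ≥ 1}: every d_n is an eigenvalue (with eigenvector e_n), so {d_n} ⊂ sigma(M); the spectrum is closed, so its closure is too; and for lambda not in the closure, (M - lambda I) has bounded inverse (the diagonal entries 1/(d_n - lambda) are bounded). For our sequence d_n = 7 - 7/n, n = 1, 2, 3, ...:
  - {d_n} = {7 - 7/n : n ≥ 1}; the only limit point is 7
  - closure = {7 - 7/n : n ≥ 1} ∪ {7}
For the norm: a diagonal operator has ||M|| = sup_n |d_n|. Here d_n = 7 - 7/n increases monotonically from d_1 = 0 toward 7, with all terms in [0, 7); so sup_n |d_n| = 7 (the supremum is the limit, not attained). So ||M|| = 7.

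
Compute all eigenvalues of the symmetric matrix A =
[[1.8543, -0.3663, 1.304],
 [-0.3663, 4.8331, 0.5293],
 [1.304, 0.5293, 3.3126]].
sigma(A) ≈ {1, 4, 5}

A is real symmetric, so its spectrum consists of real eigenvalues. Expanding the characteristic polynomial of the displayed matrix gives
  det(λ I - A) = p(λ) = λ^3 + (-10)λ^2 + (29)λ + (-20).
Solving p(λ) = 0 yields eigenvalues ≈ 1, 4, 5. (A is shown rounded to 4 decimals, so these recover the underlying integer eigenvalues to within that precision.)
Verification: the trace of A = 10 equals the sum of eigenvalues 10, and det(A) ≈ 19.9997 matches the eigenvalue product 20.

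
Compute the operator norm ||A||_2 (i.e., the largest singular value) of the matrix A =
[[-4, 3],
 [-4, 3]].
||A||_2 = sqrt(50) ≈ 7.0711 (= sqrt(largest eigenvalue of A^T A))

||A||_2 = sigma_max(A) = sqrt(lambda_max(A^T A)). Form the symmetric matrix M = A^T A =
[[32, -24],
 [-24, 18]].
Its characteristic polynomial (trace, determinant of M give the coefficients) is
  p(λ) = det(λ I - M) = λ^2 - 50λ.
For λ^2 - 50λ the discriminant is 2500. It is a perfect square (50^2), so the roots are rational: λ = (50 ± 50)/2 = 50, 0.
So the eigenvalues of A^T A are ≈ 0, 50 (all ≥ 0, as they must be for A^T A). The largest is λ_max = 50, hence ||A||_2 = sqrt(λ_max) = sqrt(50) ≈ 7.0711.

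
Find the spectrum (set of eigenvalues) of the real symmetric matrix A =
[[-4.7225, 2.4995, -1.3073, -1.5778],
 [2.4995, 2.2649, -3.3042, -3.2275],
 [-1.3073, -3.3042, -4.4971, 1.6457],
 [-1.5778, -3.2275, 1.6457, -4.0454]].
sigma(A) ≈ {-6, -5, 6} (-6 with multiplicity 2)

A is real symmetric, so its spectrum consists of real eigenvalues. Expanding the characteristic polynomial of the displayed matrix gives
  det(λ I - A) = p(λ) = λ^4 + (11)λ^3 + (-5.9982)λ^2 + (-395.9893)λ + (-1079.9797).
Solving p(λ) = 0 yields eigenvalues ≈ -6, -6, -5, 6. (A is shown rounded to 4 decimals, so these recover the underlying integer eigenvalues to within that precision.)
Verification: the trace of A = -11 equals the sum of eigenvalues -11, and det(A) ≈ -1079.9797 matches the eigenvalue product -1080.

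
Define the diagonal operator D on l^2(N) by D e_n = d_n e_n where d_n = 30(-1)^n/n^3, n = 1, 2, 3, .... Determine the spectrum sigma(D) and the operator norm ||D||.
sigma(D) = {30(-1)^n/n^3 : n ≥ 1} ∪ {0}; ||D|| = 30

A bounded diagonal operator on l^2 with diagonal entries d_n has spectrum equal to the closure of {d_n : n ≥ 1}: every d_n is an eigenvalue (with eigenvector e_n), so {d_n} ⊂ sigma(D); the spectrum is closed, so its closure is too; and for lambda not in the closure, (D - lambda I) has bounded inverse (the diagonal entries 1/(d_n - lambda) are bounded). For our sequence d_n = 30(-1)^n/n^3, n = 1, 2, 3, ...:
  - {d_n} = {30(-1)^n/n^3 : n ≥ 1}; the only limit point is 0
  - closure = {30(-1)^n/n^3 : n ≥ 1} ∪ {0}
For the norm: a diagonal operator has ||D|| = sup_n |d_n|. Here |d_n| = 30/n^3 is decreasing, so sup_n |d_n| = |d_1| = 30. So ||D|| = 30.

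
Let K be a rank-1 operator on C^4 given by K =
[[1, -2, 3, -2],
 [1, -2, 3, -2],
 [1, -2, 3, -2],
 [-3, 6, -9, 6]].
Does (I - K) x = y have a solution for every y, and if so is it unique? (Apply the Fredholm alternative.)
(I - K) is invertible (det(I - K) = -7 ≠ 0), so for every y in C^4 the equation (I - K) x = y has a unique solution.

K has rank 1, so it is an outer product K = u v^T: every row of K is a multiple of one row vector. Reading off the entries, u = (1, 1, 1, -3) and v = (1, -2, 3, -2) (row i of K equals u_i·v^T). A rank-one matrix u v^T satisfies K u = u (v·u) and kills the (3)-dimensional subspace v^⊥, so its characteristic polynomial is lambda^3 (lambda - v·u) with v·u = tr K = 8. Hence the eigenvalues of I - K are 1 (multiplicity 3) and 1 - (8) = -7, so det(I - K) = -7. (Direct check: I - K =
[[0, 2, -3, 2],
 [-1, 3, -3, 2],
 [-1, 2, -2, 2],
 [3, -6, 9, -5]]
has determinant -7.) The finite-dimensional Fredholm alternative says: either (I - K) is invertible, or ker(I - K) ≠ {0} and then range(I - K) = ker((I - K)^*)^⊥, with dim ker(I - K) = dim ker((I - K)^*). Since det(I - K) ≠ 0, 1 is not an eigenvalue of K and ker(I - K) = {0}, so we are in the first case: for every y there is a unique x = (I - K)^(-1) y. Explicitly, by the Sherman–Morrison formula, (I - u v^T)^(-1) = I + u v^T/(1 - v·u), i.e. (I - K)^(-1) = I + K/(-7).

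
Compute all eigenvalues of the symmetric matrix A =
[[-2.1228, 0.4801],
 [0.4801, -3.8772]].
sigma(A) ≈ {-4, -2}

A is real symmetric, so its spectrum consists of real eigenvalues. Expanding the characteristic polynomial of the displayed matrix gives
  det(λ I - A) = p(λ) = λ^2 + (6)λ + (8).
Solving p(λ) = 0 yields eigenvalues ≈ -4, -2. (A is shown rounded to 4 decimals, so these recover the underlying integer eigenvalues to within that precision.)
Verification: the trace of A = -6 equals the sum of eigenvalues -6, and det(A) ≈ 8.0000 matches the eigenvalue product 8.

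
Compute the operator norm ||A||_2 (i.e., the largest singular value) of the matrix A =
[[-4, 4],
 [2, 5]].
||A||_2 = sqrt((61 + sqrt(585))/2) ≈ 6.5264 (= sqrt(largest eigenvalue of A^T A))

||A||_2 = sigma_max(A) = sqrt(lambda_max(A^T A)). Form the symmetric matrix M = A^T A =
[[20, -6],
 [-6, 41]].
Its characteristic polynomial (trace, determinant of M give the coefficients) is
  p(λ) = det(λ I - M) = λ^2 - 61λ + 784.
For λ^2 - 61λ + 784 the discriminant is 585. It is nonnegative but not a perfect square, so the roots are real and irrational: λ = (61 ± sqrt(585))/2 ≈ 42.5934, 18.4066.
So the eigenvalues of A^T A are ≈ 18.4066, 42.5934 (all ≥ 0, as they must be for A^T A). The largest is λ_max = (61 + sqrt(585))/2 ≈ 42.5934, hence ||A||_2 = sqrt(λ_max) = sqrt((61 + sqrt(585))/2) ≈ 6.5264.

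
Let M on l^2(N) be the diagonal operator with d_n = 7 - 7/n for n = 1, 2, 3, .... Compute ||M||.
||M|| = 7

For a diagonal operator on l^2 with entries d_n, ||M|| = sup_n |d_n|. Here d_1 = 0, d_2 = 7/2, ..., and d_n = 7 - 7/n increases monotonically toward 7. All terms lie in [0, 7), so |d_n| = d_n and the supremum is the limit 7, which is not attained by any individual d_n. Hence ||M|| = 7.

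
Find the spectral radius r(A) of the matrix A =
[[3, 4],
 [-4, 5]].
r(A) = sqrt(31) ≈ 5.5678

The eigenvalues of A are the roots of its characteristic polynomial. With M = A (coefficients from the trace and determinant):
  p(λ) = det(λ I - M) = λ^2 - 8λ + 31.
For λ^2 - 8λ + 31 the discriminant is -60. It is negative, so the roots are the complex-conjugate pair λ = 4 ± (sqrt(60)/2) i ≈ 4 ± 3.873i. For a conjugate pair the product of the roots equals the constant term, so |λ|^2 = 31 and |λ| = sqrt(31) ≈ 5.5678.
Thus the eigenvalues (to 4 decimals) are 4 ± 3.873i (modulus 5.5678). The spectral radius is the largest modulus: r(A) = sqrt(31) ≈ 5.5678. (Cross-check: r(A) ≤ ||A||_2 ≈ 6.6569; equality holds whenever A is normal, though it can also hold for some non-normal A.)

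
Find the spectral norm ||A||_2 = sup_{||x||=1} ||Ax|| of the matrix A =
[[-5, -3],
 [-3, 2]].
||A||_2 = sqrt((47 + sqrt(765))/2) ≈ 6.1098 (= sqrt(largest eigenvalue of A^T A))

||A||_2 = sigma_max(A) = sqrt(lambda_max(A^T A)). Form the symmetric matrix M = A^T A =
[[34, 9],
 [9, 13]].
Its characteristic polynomial (trace, determinant of M give the coefficients) is
  p(λ) = det(λ I - M) = λ^2 - 47λ + 361.
For λ^2 - 47λ + 361 the discriminant is 765. It is nonnegative but not a perfect square, so the roots are real and irrational: λ = (47 ± sqrt(765))/2 ≈ 37.3293, 9.6707.
So the eigenvalues of A^T A are ≈ 9.6707, 37.3293 (all ≥ 0, as they must be for A^T A). The largest is λ_max = (47 + sqrt(765))/2 ≈ 37.3293, hence ||A||_2 = sqrt(λ_max) = sqrt((47 + sqrt(765))/2) ≈ 6.1098.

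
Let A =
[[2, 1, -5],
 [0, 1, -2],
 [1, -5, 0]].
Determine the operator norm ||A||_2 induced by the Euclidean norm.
||A||_2 ≈ 6.0219 (= sqrt(largest eigenvalue of A^T A))

||A||_2 = sigma_max(A) = sqrt(lambda_max(A^T A)). Form the symmetric matrix M = A^T A =
[[5, -3, -10],
 [-3, 27, -7],
 [-10, -7, 29]].
Its characteristic polynomial (trace, sum of principal 2x2 minors, determinant of M give the coefficients) is
  p(λ) = det(λ I - M) = λ^3 - 61λ^2 + 905λ - 289.
No integer candidate from the rational root theorem (±divisors of 289) is a root, so the roots are irrational. The cubic discriminant is Δ = 105252832 > 0, so there are three distinct real roots. p(0) = -289 and p(1) = 556 have opposite signs, so a root lies in (0, 1); Newton's method refines it to λ ≈ 0.3265. p(24) = 119 and p(25) = -164 have opposite signs, so a root lies in (24, 25); Newton's method refines it to λ ≈ 24.4099. p(36) = -109 and p(37) = 340 have opposite signs, so a root lies in (36, 37); Newton's method refines it to λ ≈ 36.2636. Check (Vieta): the three roots sum to 61, matching tr M = 61.
So the eigenvalues of A^T A are ≈ 0.3265, 24.4099, 36.2636 (all ≥ 0, as they must be for A^T A). The largest is λ_max ≈ 36.2636, hence ||A||_2 = sqrt(λ_max) ≈ 6.0219.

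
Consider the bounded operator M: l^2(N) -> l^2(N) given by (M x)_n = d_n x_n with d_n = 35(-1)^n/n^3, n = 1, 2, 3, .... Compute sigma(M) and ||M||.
sigma(M) = {35(-1)^n/n^3 : n ≥ 1} ∪ {0}; ||M|| = 35

A bounded diagonal operator on l^2 with diagonal entries d_n has spectrum equal to the closure of {d_n : n ≥ 1}: every d_n is an eigenvalue (with eigenvector e_n), so {d_n} ⊂ sigma(M); the spectrum is closed, so its closure is too; and for lambda not in the closure, (M - lambda I) has bounded inverse (the diagonal entries 1/(d_n - lambda) are bounded). For our sequence d_n = 35(-1)^n/n^3, n = 1, 2, 3, ...:
  - {d_n} = {35(-1)^n/n^3 : n ≥ 1}; the only limit point is 0
  - closure = {35(-1)^n/n^3 : n ≥ 1} ∪ {0}
For the norm: a diagonal operator has ||M|| = sup_n |d_n|. Here |d_n| = 35/n^3 is decreasing, so sup_n |d_n| = |d_1| = 35. So ||M|| = 35.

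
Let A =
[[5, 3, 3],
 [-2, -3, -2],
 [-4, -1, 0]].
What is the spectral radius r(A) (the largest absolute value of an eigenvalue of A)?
r(A) ≈ 2.9011

The eigenvalues of A are the roots of its characteristic polynomial. With M = A (coefficients from the trace, the sum of principal 2x2 minors, and det A):
  p(λ) = det(λ I - M) = λ^3 - 2λ^2 + λ + 16.
No integer candidate from the rational root theorem (±divisors of 16) is a root, so the roots are irrational. The cubic discriminant is Δ = -6976 < 0, so there is one real root and a complex-conjugate pair. p(-2) = -2 and p(-1) = 12 have opposite signs, so a root lies in (-2, -1); Newton's method refines it to λ ≈ -1.9011. Dividing out (λ - (-1.9011)) leaves approximately λ^2 - 3.9011λ + 8.4163. For λ^2 - 3.9011λ + 8.4163 the discriminant is -18.4466. It is negative, so the remaining roots are the complex-conjugate pair λ ≈ 1.9505 ± 2.1475i. Their product equals the constant term, so |λ|^2 ≈ 8.4163 and |λ| ≈ 2.9011.
Thus the eigenvalues (to 4 decimals) are -1.9011 (modulus 1.9011); 1.9505 ± 2.1475i (modulus 2.9011). The spectral radius is the largest modulus: r(A) ≈ 2.9011. (Cross-check: r(A) ≤ ||A||_2 ≈ 8.3832; equality holds whenever A is normal, though it can also hold for some non-normal A.)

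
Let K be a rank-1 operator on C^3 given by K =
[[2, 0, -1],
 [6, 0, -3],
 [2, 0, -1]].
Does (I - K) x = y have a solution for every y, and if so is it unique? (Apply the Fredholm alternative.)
(I - K) is singular (det(I - K) = 0, i.e. 1 ∈ sigma(K)). (I - K) x = y is solvable iff y ⊥ ker((I - K)^*) = span{(2, 0, -1)}, i.e. iff 2y_1 - y_3 = 0. When solvable, the solutions are x = y + c·(1, 3, 1), c arbitrary (ker(I - K) = span{(1, 3, 1)}, dimension 1).

K has rank 1, so it is an outer product K = u v^T: every row of K is a multiple of one row vector. Reading off the entries, u = (1, 3, 1) and v = (2, 0, -1) (row i of K equals u_i·v^T). A rank-one matrix u v^T satisfies K u = u (v·u) and kills the (2)-dimensional subspace v^⊥, so its characteristic polynomial is lambda^2 (lambda - v·u) with v·u = tr K = 1. Hence the eigenvalues of I - K are 1 (multiplicity 2) and 1 - (1) = 0, so det(I - K) = 0. (Direct check: I - K =
[[-1, 0, 1],
 [-6, 1, 3],
 [-2, 0, 2]]
has determinant 0.) So 1 is an eigenvalue of K and (I - K) is not invertible. The finite-dimensional Fredholm alternative says: either (I - K) is invertible, or ker(I - K) ≠ {0} and then range(I - K) = ker((I - K)^*)^⊥, with dim ker(I - K) = dim ker((I - K)^*). We are in the second case, so we need both kernels. Kernel of I - K: (I - K) u = u - u (v·u) = u - u = 0, so ker(I - K) = span{u} = span{(1, 3, 1)} (it is exactly 1-dimensional because rank(I - K) = 2). Kernel of the adjoint: K is real, so (I - K)^* = I - K^T = I - v u^T, and (I - v u^T) v = v - v (u·v) = 0; hence ker((I - K)^*) = span{v} = span{(2, 0, -1)}. Therefore (I - K) x = y is solvable iff <y, v> = 0, i.e. iff 2y_1 - y_3 = 0. When this holds, K y = u (v·y) = 0, so (I - K) y = y and x = y is a particular solution; the full solution set is the line x = y + c·u = y + c·(1, 3, 1), c ∈ C.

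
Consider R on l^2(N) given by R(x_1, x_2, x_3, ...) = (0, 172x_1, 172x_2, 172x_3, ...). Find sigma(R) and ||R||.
sigma(R) = closed disk {z in C : |z| ≤ 172}; ||R|| = 172

Note R = 172·U where U is the unit right shift (U x)_k = x_{k-1} (with x_0 := 0); so ||R|| = 172||U|| and sigma(R) = 172·sigma(U). ||R x||^2 = sum_{k≥1} |172x_k|^2 = 29584||x||^2, so ||R|| = 172 and sigma(R) ⊂ {|z| ≤ 172}. For any |lambda| < 172, the equation (R - lambda I) x = 0 forces x_1 = 0, then 172x_k = lambda x_{k+1} ⇒ x = 0, so R has no eigenvalues. But (R - lambda I) is not surjective for |lambda| < 172: solving (R - lambda I) x = e_1 would require x_n proportional to (lambda/172)^(-n), which is not in l^2. So every |lambda| < 172 lies in the residual spectrum. The boundary |lambda| = 172 is in the approximate point spectrum (the spectrum is closed). Hence sigma(R) is the closed disk of radius 172.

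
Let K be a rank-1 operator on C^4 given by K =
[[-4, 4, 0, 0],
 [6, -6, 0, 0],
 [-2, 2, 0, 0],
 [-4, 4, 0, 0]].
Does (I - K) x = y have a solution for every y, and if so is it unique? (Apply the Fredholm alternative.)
(I - K) is invertible (det(I - K) = 11 ≠ 0), so for every y in C^4 the equation (I - K) x = y has a unique solution.

K has rank 1, so it is an outer product K = u v^T: every row of K is a multiple of one row vector. Reading off the entries, u = (-2, 3, -1, -2) and v = (2, -2, 0, 0) (row i of K equals u_i·v^T). A rank-one matrix u v^T satisfies K u = u (v·u) and kills the (3)-dimensional subspace v^⊥, so its characteristic polynomial is lambda^3 (lambda - v·u) with v·u = tr K = -10. Hence the eigenvalues of I - K are 1 (multiplicity 3) and 1 - (-10) = 11, so det(I - K) = 11. (Direct check: I - K =
[[5, -4, 0, 0],
 [-6, 7, 0, 0],
 [2, -2, 1, 0],
 [4, -4, 0, 1]]
has determinant 11.) The finite-dimensional Fredholm alternative says: either (I - K) is invertible, or ker(I - K) ≠ {0} and then range(I - K) = ker((I - K)^*)^⊥, with dim ker(I - K) = dim ker((I - K)^*). Since det(I - K) ≠ 0, 1 is not an eigenvalue of K and ker(I - K) = {0}, so we are in the first case: for every y there is a unique x = (I - K)^(-1) y. Explicitly, by the Sherman–Morrison formula, (I - u v^T)^(-1) = I + u v^T/(1 - v·u), i.e. (I - K)^(-1) = I + K/(11).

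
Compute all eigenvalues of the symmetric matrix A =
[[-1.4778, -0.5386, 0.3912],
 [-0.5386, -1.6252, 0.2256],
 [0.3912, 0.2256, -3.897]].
sigma(A) ≈ {-4, -2, -1}

A is real symmetric, so its spectrum consists of real eigenvalues. Expanding the characteristic polynomial of the displayed matrix gives
  det(λ I - A) = p(λ) = λ^3 + (7)λ^2 + (14)λ + (8).
Solving p(λ) = 0 yields eigenvalues ≈ -4, -2, -1. (A is shown rounded to 4 decimals, so these recover the underlying integer eigenvalues to within that precision.)
Verification: the trace of A = -7 equals the sum of eigenvalues -7, and det(A) ≈ -8.0002 matches the eigenvalue product -8.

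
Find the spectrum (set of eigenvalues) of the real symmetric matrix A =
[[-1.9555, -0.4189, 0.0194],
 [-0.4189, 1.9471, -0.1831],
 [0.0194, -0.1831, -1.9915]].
sigma(A) ≈ {-2, 2} (-2 with multiplicity 2)

A is real symmetric, so its spectrum consists of real eigenvalues. Expanding the characteristic polynomial of the displayed matrix gives
  det(λ I - A) = p(λ) = λ^3 + (2)λ^2 + (-4)λ + (-8).
Solving p(λ) = 0 yields eigenvalues ≈ -2, -2, 2. (A is shown rounded to 4 decimals, so these recover the underlying integer eigenvalues to within that precision.)
Verification: the trace of A = -2 equals the sum of eigenvalues -2, and det(A) ≈ 8.0000 matches the eigenvalue product 8.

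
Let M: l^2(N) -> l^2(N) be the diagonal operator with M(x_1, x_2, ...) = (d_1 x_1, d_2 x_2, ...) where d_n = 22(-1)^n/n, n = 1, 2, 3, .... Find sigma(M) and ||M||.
sigma(M) = {22(-1)^n/n : n ≥ 1} ∪ {0}; ||M|| = 22

A bounded diagonal operator on l^2 with diagonal entries d_n has spectrum equal to the closure of {d_n : n ≥ 1}: every d_n is an eigenvalue (with eigenvector e_n), so {d_n} ⊂ sigma(M); the spectrum is closed, so its closure is too; and for lambda not in the closure, (M - lambda I) has bounded inverse (the diagonal entries 1/(d_n - lambda) are bounded). For our sequence d_n = 22(-1)^n/n, n = 1, 2, 3, ...:
  - {d_n} = {22(-1)^n/n : n ≥ 1}; the only limit point is 0
  - closure = {22(-1)^n/n : n ≥ 1} ∪ {0}
For the norm: a diagonal operator has ||M|| = sup_n |d_n|. Here |d_n| = 22/n is decreasing, so sup_n |d_n| = |d_1| = 22. So ||M|| = 22.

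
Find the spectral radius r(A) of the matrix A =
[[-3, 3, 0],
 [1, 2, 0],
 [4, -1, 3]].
r(A) = (1 + sqrt(37))/2 ≈ 3.5414

The eigenvalues of A are the roots of its characteristic polynomial. With M = A (coefficients from the trace, the sum of principal 2x2 minors, and det A):
  p(λ) = det(λ I - M) = λ^3 - 2λ^2 - 12λ + 27.
By the rational root theorem any rational root is an integer divisor of 27. Testing λ = 3: p(3) = 27 - 18 - 36 + 27 = 0, so λ = 3 is a root. Dividing out (λ - 3) leaves p(λ) = (λ - 3)(λ^2 + λ - 9). For λ^2 + λ - 9 the discriminant is 37. It is nonnegative but not a perfect square, so the roots are real and irrational: λ = (-1 ± sqrt(37))/2 ≈ 2.5414, -3.5414.
Thus the eigenvalues (to 4 decimals) are 2.5414 (modulus 2.5414); -3.5414 (modulus 3.5414); 3 (modulus 3). The spectral radius is the largest modulus: r(A) = (1 + sqrt(37))/2 ≈ 3.5414. (Cross-check: r(A) ≤ ||A||_2 ≈ 6.1258; equality holds whenever A is normal, though it can also hold for some non-normal A.)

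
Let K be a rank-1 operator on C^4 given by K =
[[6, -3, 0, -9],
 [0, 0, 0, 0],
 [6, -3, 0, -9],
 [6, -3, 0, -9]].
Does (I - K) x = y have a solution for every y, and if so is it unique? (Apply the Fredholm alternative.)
(I - K) is invertible (det(I - K) = 4 ≠ 0), so for every y in C^4 the equation (I - K) x = y has a unique solution.

K has rank 1, so it is an outer product K = u v^T: every row of K is a multiple of one row vector. Reading off the entries, u = (3, 0, 3, 3) and v = (2, -1, 0, -3) (row i of K equals u_i·v^T). A rank-one matrix u v^T satisfies K u = u (v·u) and kills the (3)-dimensional subspace v^⊥, so its characteristic polynomial is lambda^3 (lambda - v·u) with v·u = tr K = -3. Hence the eigenvalues of I - K are 1 (multiplicity 3) and 1 - (-3) = 4, so det(I - K) = 4. (Direct check: I - K =
[[-5, 3, 0, 9],
 [0, 1, 0, 0],
 [-6, 3, 1, 9],
 [-6, 3, 0, 10]]
has determinant 4.) The finite-dimensional Fredholm alternative says: either (I - K) is invertible, or ker(I - K) ≠ {0} and then range(I - K) = ker((I - K)^*)^⊥, with dim ker(I - K) = dim ker((I - K)^*). Since det(I - K) ≠ 0, 1 is not an eigenvalue of K and ker(I - K) = {0}, so we are in the first case: for every y there is a unique x = (I - K)^(-1) y. Explicitly, by the Sherman–Morrison formula, (I - u v^T)^(-1) = I + u v^T/(1 - v·u), i.e. (I - K)^(-1) = I + K/(4).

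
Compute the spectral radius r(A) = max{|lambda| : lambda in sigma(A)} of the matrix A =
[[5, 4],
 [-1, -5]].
r(A) = sqrt(84)/2 ≈ 4.5826

The eigenvalues of A are the roots of its characteristic polynomial. With M = A (coefficients from the trace and determinant):
  p(λ) = det(λ I - M) = λ^2 - 21.
For λ^2 - 21 the discriminant is 84. It is nonnegative but not a perfect square, so the roots are real and irrational: λ = ± sqrt(84)/2 ≈ 4.5826, -4.5826.
Thus the eigenvalues (to 4 decimals) are 4.5826 (modulus 4.5826); -4.5826 (modulus 4.5826). The spectral radius is the largest modulus: r(A) = sqrt(84)/2 ≈ 4.5826. (Cross-check: r(A) ≤ ||A||_2 ≈ 7.7202; equality holds whenever A is normal, though it can also hold for some non-normal A.)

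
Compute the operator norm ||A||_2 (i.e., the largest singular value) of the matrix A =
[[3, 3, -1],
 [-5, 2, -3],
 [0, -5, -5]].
||A||_2 ≈ 7.4452 (= sqrt(largest eigenvalue of A^T A))

||A||_2 = sigma_max(A) = sqrt(lambda_max(A^T A)). Form the symmetric matrix M = A^T A =
[[34, -1, 12],
 [-1, 38, 16],
 [12, 16, 35]].
Its characteristic polynomial (trace, sum of principal 2x2 minors, determinant of M give the coefficients) is
  p(λ) = det(λ I - M) = λ^3 - 107λ^2 + 3411λ - 30625.
No integer candidate from the rational root theorem (±divisors of 30625) is a root, so the roots are irrational. The cubic discriminant is Δ = 264105280 > 0, so there are three distinct real roots. p(15) = -160 and p(16) = 655 have opposite signs, so a root lies in (15, 16); Newton's method refines it to λ ≈ 15.1851. p(36) = 155 and p(37) = -248 have opposite signs, so a root lies in (36, 37); Newton's method refines it to λ ≈ 36.3832. p(55) = -320 and p(56) = 455 have opposite signs, so a root lies in (55, 56); Newton's method refines it to λ ≈ 55.4317. Check (Vieta): the three roots sum to 107, matching tr M = 107.
So the eigenvalues of A^T A are ≈ 15.1851, 36.3832, 55.4317 (all ≥ 0, as they must be for A^T A). The largest is λ_max ≈ 55.4317, hence ||A||_2 = sqrt(λ_max) ≈ 7.4452.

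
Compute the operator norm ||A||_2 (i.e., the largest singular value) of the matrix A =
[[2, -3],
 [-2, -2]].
||A||_2 = sqrt((21 + sqrt(41))/2) ≈ 3.7016 (= sqrt(largest eigenvalue of A^T A))

||A||_2 = sigma_max(A) = sqrt(lambda_max(A^T A)). Form the symmetric matrix M = A^T A =
[[8, -2],
 [-2, 13]].
Its characteristic polynomial (trace, determinant of M give the coefficients) is
  p(λ) = det(λ I - M) = λ^2 - 21λ + 100.
For λ^2 - 21λ + 100 the discriminant is 41. It is nonnegative but not a perfect square, so the roots are real and irrational: λ = (21 ± sqrt(41))/2 ≈ 13.7016, 7.2984.
So the eigenvalues of A^T A are ≈ 7.2984, 13.7016 (all ≥ 0, as they must be for A^T A). The largest is λ_max = (21 + sqrt(41))/2 ≈ 13.7016, hence ||A||_2 = sqrt(λ_max) = sqrt((21 + sqrt(41))/2) ≈ 3.7016.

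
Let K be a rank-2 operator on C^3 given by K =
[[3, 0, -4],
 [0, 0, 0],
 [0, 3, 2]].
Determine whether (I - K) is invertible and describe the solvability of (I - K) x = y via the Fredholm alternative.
(I - K) is invertible (det(I - K) = 2 ≠ 0), so for every y in C^3 the equation (I - K) x = y has a unique solution.

K has rank 2 and factors as K = U V^T = u1 v1^T + u2 v2^T with u1 = (-1, 0, -1), v1 = (-1, -2, 0), u2 = (2, 0, -1), v2 = (1, -1, -2) (multiplying out reproduces the displayed K). The nonzero eigenvalues of U V^T coincide with those of the 2 x 2 matrix G = V^T U = [[v1·u1, v1·u2], [v2·u1, v2·u2]] = [[1, -2], [1, 4]], and by the Sylvester determinant identity det(I_3 - U V^T) = det(I_2 - V^T U) = det([[0, 2], [-1, -3]]) = (0)(-3) - (2)(-1) = 2. (Direct check: I - K =
[[-2, 0, 4],
 [0, 1, 0],
 [0, -3, -1]]
has determinant 2.) The finite-dimensional Fredholm alternative says: either (I - K) is invertible, or ker(I - K) ≠ {0} and then range(I - K) = ker((I - K)^*)^⊥, with dim ker(I - K) = dim ker((I - K)^*). Since det(I - K) ≠ 0, 1 is not an eigenvalue of K and ker(I - K) = {0}, so we are in the first case: for every y there is a unique x = (I - K)^(-1) y. (Explicitly, by the Woodbury identity, (I - U V^T)^(-1) = I + U (I_2 - G)^(-1) V^T.)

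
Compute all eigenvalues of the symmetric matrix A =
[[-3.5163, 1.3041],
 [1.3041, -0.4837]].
sigma(A) ≈ {-4, 0}

A is real symmetric, so its spectrum consists of real eigenvalues. Expanding the characteristic polynomial of the displayed matrix gives
  det(λ I - A) = p(λ) = λ^2 + (4)λ + (0).
Solving p(λ) = 0 yields eigenvalues ≈ -4, 0. (A is shown rounded to 4 decimals, so these recover the underlying integer eigenvalues to within that precision.)
Verification: the trace of A = -4 equals the sum of eigenvalues -4, and det(A) ≈ 0.0002 matches the eigenvalue product 0.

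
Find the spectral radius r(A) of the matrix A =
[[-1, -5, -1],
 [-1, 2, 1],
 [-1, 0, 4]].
r(A) ≈ 4.7275

The eigenvalues of A are the roots of its characteristic polynomial. With M = A (coefficients from the trace, the sum of principal 2x2 minors, and det A):
  p(λ) = det(λ I - M) = λ^3 - 5λ^2 - 4λ + 25.
No integer candidate from the rational root theorem (±divisors of 25) is a root, so the roots are irrational. The cubic discriminant is Δ = 5281 > 0, so there are three distinct real roots. p(-3) = -35 and p(-2) = 5 have opposite signs, so a root lies in (-3, -2); Newton's method refines it to λ ≈ -2.1674. p(2) = 5 and p(3) = -5 have opposite signs, so a root lies in (2, 3); Newton's method refines it to λ ≈ 2.4399. p(4) = -7 and p(5) = 5 have opposite signs, so a root lies in (4, 5); Newton's method refines it to λ ≈ 4.7275. Check (Vieta): the three roots sum to 5, matching tr M = 5.
Thus the eigenvalues (to 4 decimals) are -2.1674 (modulus 2.1674); 2.4399 (modulus 2.4399); 4.7275 (modulus 4.7275). The spectral radius is the largest modulus: r(A) ≈ 4.7275. (Cross-check: r(A) ≤ ||A||_2 ≈ 5.6951; equality holds whenever A is normal, though it can also hold for some non-normal A.)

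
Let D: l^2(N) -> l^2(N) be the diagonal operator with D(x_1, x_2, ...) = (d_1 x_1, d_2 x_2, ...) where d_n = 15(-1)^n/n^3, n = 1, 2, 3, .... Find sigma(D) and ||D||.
sigma(D) = {15(-1)^n/n^3 : n ≥ 1} ∪ {0}; ||D|| = 15

A bounded diagonal operator on l^2 with diagonal entries d_n has spectrum equal to the closure of {d_n : n ≥ 1}: every d_n is an eigenvalue (with eigenvector e_n), so {d_n} ⊂ sigma(D); the spectrum is closed, so its closure is too; and for lambda not in the closure, (D - lambda I) has bounded inverse (the diagonal entries 1/(d_n - lambda) are bounded). For our sequence d_n = 15(-1)^n/n^3, n = 1, 2, 3, ...:
  - {d_n} = {15(-1)^n/n^3 : n ≥ 1}; the only limit point is 0
  - closure = {15(-1)^n/n^3 : n ≥ 1} ∪ {0}
For the norm: a diagonal operator has ||D|| = sup_n |d_n|. Here |d_n| = 15/n^3 is decreasing, so sup_n |d_n| = |d_1| = 15. So ||D|| = 15.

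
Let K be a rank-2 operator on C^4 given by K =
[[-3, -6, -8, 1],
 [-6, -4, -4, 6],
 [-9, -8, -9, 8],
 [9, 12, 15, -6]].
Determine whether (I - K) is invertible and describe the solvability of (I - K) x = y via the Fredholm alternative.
(I - K) is invertible (det(I - K) = -147 ≠ 0), so for every y in C^4 the equation (I - K) x = y has a unique solution.

K has rank 2 and factors as K = U V^T = u1 v1^T + u2 v2^T with u1 = (-2, 0, -1, 3), v1 = (0, 2, 3, 1), u2 = (-1, -2, -3, 3), v2 = (3, 2, 2, -3) (multiplying out reproduces the displayed K). The nonzero eigenvalues of U V^T coincide with those of the 2 x 2 matrix G = V^T U = [[v1·u1, v1·u2], [v2·u1, v2·u2]] = [[0, -10], [-17, -22]], and by the Sylvester determinant identity det(I_4 - U V^T) = det(I_2 - V^T U) = det([[1, 10], [17, 23]]) = (1)(23) - (10)(17) = -147. (Direct check: I - K =
[[4, 6, 8, -1],
 [6, 5, 4, -6],
 [9, 8, 10, -8],
 [-9, -12, -15, 7]]
has determinant -147.) The finite-dimensional Fredholm alternative says: either (I - K) is invertible, or ker(I - K) ≠ {0} and then range(I - K) = ker((I - K)^*)^⊥, with dim ker(I - K) = dim ker((I - K)^*). Since det(I - K) ≠ 0, 1 is not an eigenvalue of K and ker(I - K) = {0}, so we are in the first case: for every y there is a unique x = (I - K)^(-1) y. (Explicitly, by the Woodbury identity, (I - U V^T)^(-1) = I + U (I_2 - G)^(-1) V^T.)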